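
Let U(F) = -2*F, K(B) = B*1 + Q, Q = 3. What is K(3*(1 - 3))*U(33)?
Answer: 198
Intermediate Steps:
K(B) = 3 + B (K(B) = B*1 + 3 = B + 3 = 3 + B)
K(3*(1 - 3))*U(33) = (3 + 3*(1 - 3))*(-2*33) = (3 + 3*(-2))*(-66) = (3 - 6)*(-66) = -3*(-66) = 198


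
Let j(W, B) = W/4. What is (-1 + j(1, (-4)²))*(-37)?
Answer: 111/4 ≈ 27.750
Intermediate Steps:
j(W, B) = W/4 (j(W, B) = W*(¼) = W/4)
(-1 + j(1, (-4)²))*(-37) = (-1 + (¼)*1)*(-37) = (-1 + ¼)*(-37) = -¾*(-37) = 111/4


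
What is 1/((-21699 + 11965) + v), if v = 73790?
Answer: 1/64056 ≈ 1.5611e-5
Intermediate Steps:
1/((-21699 + 11965) + v) = 1/((-21699 + 11965) + 73790) = 1/(-9734 + 73790) = 1/64056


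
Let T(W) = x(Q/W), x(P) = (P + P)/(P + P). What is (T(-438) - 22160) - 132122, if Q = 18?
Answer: -154281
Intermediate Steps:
x(P) = 1 (x(P) = (2*P)/((2*P)) = (2*P)*(1/(2*P)) = 1)
T(W) = 1
(T(-438) - 22160) - 132122 = (1 - 22160) - 132122 = -22159 - 132122 = -154281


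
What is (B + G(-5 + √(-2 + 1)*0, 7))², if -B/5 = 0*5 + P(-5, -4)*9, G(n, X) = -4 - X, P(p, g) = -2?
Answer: 6241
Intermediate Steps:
B = 90 (B = -5*(0*5 - 2*9) = -5*(0 - 18) = -5*(-18) = 90)
(B + G(-5 + √(-2 + 1)*0, 7))² = (90 + (-4 - 1*7))² = (90 + (-4 - 7))² = (90 - 11)² = 79² = 6241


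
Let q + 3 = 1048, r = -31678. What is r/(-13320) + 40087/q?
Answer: 11341247/278388 ≈ 40.739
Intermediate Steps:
q = 1045 (q = -3 + 1048 = 1045)
r/(-13320) + 40087/q = -31678/(-13320) + 40087/1045 = -31678*(-1/13320) + 40087*(1/1045) = 15839/6660 + 40087/1045 = 11341247/278388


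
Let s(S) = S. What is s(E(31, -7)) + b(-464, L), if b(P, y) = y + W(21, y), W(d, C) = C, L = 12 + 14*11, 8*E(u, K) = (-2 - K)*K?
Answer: 2621/8 ≈ 327.63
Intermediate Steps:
E(u, K) = K*(-2 - K)/8 (E(u, K) = ((-2 - K)*K)/8 = (K*(-2 - K))/8 = K*(-2 - K)/8)
L = 166 (L = 12 + 154 = 166)
b(P, y) = 2*y (b(P, y) = y + y = 2*y)
s(E(31, -7)) + b(-464, L) = -⅛*(-7)*(2 - 7) + 2*166 = -⅛*(-7)*(-5) + 332 = -35/8 + 332 = 2621/8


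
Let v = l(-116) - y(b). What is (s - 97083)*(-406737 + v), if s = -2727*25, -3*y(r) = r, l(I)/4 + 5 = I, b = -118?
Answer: 67303028166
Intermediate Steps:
l(I) = -20 + 4*I
y(r) = -r/3
v = -1570/3 (v = (-20 + 4*(-116)) - (-1)*(-118)/3 = (-20 - 464) - 1*118/3 = -484 - 118/3 = -1570/3 ≈ -523.33)
s = -68175
(s - 97083)*(-406737 + v) = (-68175 - 97083)*(-406737 - 1570/3) = -165258*(-1221781/3) = 67303028166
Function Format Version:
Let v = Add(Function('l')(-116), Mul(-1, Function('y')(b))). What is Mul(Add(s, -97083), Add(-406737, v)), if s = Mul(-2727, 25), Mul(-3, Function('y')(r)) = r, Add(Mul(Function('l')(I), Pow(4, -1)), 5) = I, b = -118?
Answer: 67303028166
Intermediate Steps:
Function('l')(I) = Add(-20, Mul(4, I))
Function('y')(r) = Mul(Rational(-1, 3), r)
v = Rational(-1570, 3) (v = Add(Add(-20, Mul(4, -116)), Mul(-1, Mul(Rational(-1, 3), -118))) = Add(Add(-20, -464), Mul(-1, Rational(118, 3))) = Add(-484, Rational(-118, 3)) = Rational(-1570, 3) ≈ -523.33)
s = -68175
Mul(Add(s, -97083), Add(-406737, v)) = Mul(Add(-68175, -97083), Add(-406737, Rational(-1570, 3))) = Mul(-165258, Rational(-1221781, 3)) = 67303028166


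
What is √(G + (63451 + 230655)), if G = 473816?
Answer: √767922 ≈ 876.31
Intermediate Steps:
√(G + (63451 + 230655)) = √(473816 + (63451 + 230655)) = √(473816 + 294106) = √767922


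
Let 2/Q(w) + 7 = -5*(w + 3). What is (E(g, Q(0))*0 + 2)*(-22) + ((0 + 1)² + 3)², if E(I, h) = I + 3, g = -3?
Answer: -28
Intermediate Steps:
Q(w) = 2/(-22 - 5*w) (Q(w) = 2/(-7 - 5*(w + 3)) = 2/(-7 - 5*(3 + w)) = 2/(-7 + (-15 - 5*w)) = 2/(-22 - 5*w))
E(I, h) = 3 + I
(E(g, Q(0))*0 + 2)*(-22) + ((0 + 1)² + 3)² = ((3 - 3)*0 + 2)*(-22) + ((0 + 1)² + 3)² = (0*0 + 2)*(-22) + (1² + 3)² = (0 + 2)*(-22) + (1 + 3)² = 2*(-22) + 4² = -44 + 16 = -28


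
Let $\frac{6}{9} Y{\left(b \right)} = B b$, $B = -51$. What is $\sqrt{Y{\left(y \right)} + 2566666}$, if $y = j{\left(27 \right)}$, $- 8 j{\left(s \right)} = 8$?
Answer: $\frac{7 \sqrt{209530}}{2} \approx 1602.1$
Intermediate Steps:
$j{\left(s \right)} = -1$ ($j{\left(s \right)} = \left(- \frac{1}{8}\right) 8 = -1$)
$y = -1$
$Y{\left(b \right)} = - \frac{153 b}{2}$ ($Y{\left(b \right)} = \frac{3 \left(- 51 b\right)}{2} = - \frac{153 b}{2}$)
$\sqrt{Y{\left(y \right)} + 2566666} = \sqrt{\left(- \frac{153}{2}\right) \left(-1\right) + 2566666} = \sqrt{\frac{153}{2} + 2566666} = \sqrt{\frac{5133485}{2}} = \frac{7 \sqrt{209530}}{2}$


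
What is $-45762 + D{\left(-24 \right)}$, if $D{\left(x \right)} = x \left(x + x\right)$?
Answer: $-44610$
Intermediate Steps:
$D{\left(x \right)} = 2 x^{2}$ ($D{\left(x \right)} = x 2 x = 2 x^{2}$)
$-45762 + D{\left(-24 \right)} = -45762 + 2 \left(-24\right)^{2} = -45762 + 2 \cdot 576 = -45762 + 1152 = -44610$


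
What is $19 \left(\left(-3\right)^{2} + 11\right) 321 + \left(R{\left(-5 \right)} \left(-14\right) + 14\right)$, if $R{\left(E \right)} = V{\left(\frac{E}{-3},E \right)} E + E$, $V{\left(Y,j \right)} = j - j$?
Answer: $122064$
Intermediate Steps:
$V{\left(Y,j \right)} = 0$
$R{\left(E \right)} = E$ ($R{\left(E \right)} = 0 E + E = 0 + E = E$)
$19 \left(\left(-3\right)^{2} + 11\right) 321 + \left(R{\left(-5 \right)} \left(-14\right) + 14\right) = 19 \left(\left(-3\right)^{2} + 11\right) 321 + \left(\left(-5\right) \left(-14\right) + 14\right) = 19 \left(9 + 11\right) 321 + \left(70 + 14\right) = 19 \cdot 20 \cdot 321 + 84 = 380 \cdot 321 + 84 = 121980 + 84 = 122064$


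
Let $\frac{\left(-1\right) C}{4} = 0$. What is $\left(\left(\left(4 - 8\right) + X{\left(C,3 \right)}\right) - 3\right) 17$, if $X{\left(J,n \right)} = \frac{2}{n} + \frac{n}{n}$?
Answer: $- \frac{272}{3} \approx -90.667$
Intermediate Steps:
$C = 0$ ($C = \left(-4\right) 0 = 0$)
$X{\left(J,n \right)} = 1 + \frac{2}{n}$ ($X{\left(J,n \right)} = \frac{2}{n} + 1 = 1 + \frac{2}{n}$)
$\left(\left(\left(4 - 8\right) + X{\left(C,3 \right)}\right) - 3\right) 17 = \left(\left(\left(4 - 8\right) + \frac{2 + 3}{3}\right) - 3\right) 17 = \left(\left(-4 + \frac{1}{3} \cdot 5\right) - 3\right) 17 = \left(\left(-4 + \frac{5}{3}\right) - 3\right) 17 = \left(- \frac{7}{3} - 3\right) 17 = \left(- \frac{16}{3}\right) 17 = - \frac{272}{3}$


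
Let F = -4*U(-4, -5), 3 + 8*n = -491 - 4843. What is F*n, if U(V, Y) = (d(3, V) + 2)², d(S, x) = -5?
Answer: 48033/2 ≈ 24017.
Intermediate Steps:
n = -5337/8 (n = -3/8 + (-491 - 4843)/8 = -3/8 + (⅛)*(-5334) = -3/8 - 2667/4 = -5337/8 ≈ -667.13)
U(V, Y) = 9 (U(V, Y) = (-5 + 2)² = (-3)² = 9)
F = -36 (F = -4*9 = -36)
F*n = -36*(-5337/8) = 48033/2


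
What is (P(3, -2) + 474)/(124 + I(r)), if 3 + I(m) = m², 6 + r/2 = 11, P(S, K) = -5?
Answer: 469/221 ≈ 2.1222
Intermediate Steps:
r = 10 (r = -12 + 2*11 = -12 + 22 = 10)
I(m) = -3 + m²
(P(3, -2) + 474)/(124 + I(r)) = (-5 + 474)/(124 + (-3 + 10²)) = 469/(124 + (-3 + 100)) = 469/(124 + 97) = 469/221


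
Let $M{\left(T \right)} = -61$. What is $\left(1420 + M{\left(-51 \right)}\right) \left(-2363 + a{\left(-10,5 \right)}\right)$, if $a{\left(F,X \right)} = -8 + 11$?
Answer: $-3207240$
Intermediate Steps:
$a{\left(F,X \right)} = 3$
$\left(1420 + M{\left(-51 \right)}\right) \left(-2363 + a{\left(-10,5 \right)}\right) = \left(1420 - 61\right) \left(-2363 + 3\right) = 1359 \left(-2360\right) = -3207240$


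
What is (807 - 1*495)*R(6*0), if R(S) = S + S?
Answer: 0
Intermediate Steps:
R(S) = 2*S
(807 - 1*495)*R(6*0) = (807 - 1*495)*(2*(6*0)) = (807 - 495)*(2*0) = 312*0 = 0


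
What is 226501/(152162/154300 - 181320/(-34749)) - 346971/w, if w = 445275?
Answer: 30041727221730880739/822896730698775 ≈ 36507.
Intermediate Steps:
226501/(152162/154300 - 181320/(-34749)) - 346971/w = 226501/(152162/154300 - 181320/(-34749)) - 346971/445275 = 226501/(152162*(1/154300) - 181320*(-1/34749)) - 346971*1/445275 = 226501/(76081/77150 + 60440/11583) - 115657/148425 = 226501/(5544192223/893628450) - 115657/148425 = 226501*(893628450/5544192223) - 115657/148425 = 202407737553450/5544192223 - 115657/148425 = 30041727221730880739/822896730698775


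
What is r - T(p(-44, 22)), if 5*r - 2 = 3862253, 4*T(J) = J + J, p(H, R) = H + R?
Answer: 772462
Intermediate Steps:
T(J) = J/2 (T(J) = (J + J)/4 = (2*J)/4 = J/2)
r = 772451 (r = ⅖ + (⅕)*3862253 = ⅖ + 3862253/5 = 772451)
r - T(p(-44, 22)) = 772451 - (-44 + 22)/2 = 772451 - (-22)/2 = 772451 - 1*(-11) = 772451 + 11 = 772462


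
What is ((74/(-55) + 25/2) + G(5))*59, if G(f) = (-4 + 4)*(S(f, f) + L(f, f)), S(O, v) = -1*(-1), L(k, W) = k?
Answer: 72393/110 ≈ 658.12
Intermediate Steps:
S(O, v) = 1
G(f) = 0 (G(f) = (-4 + 4)*(1 + f) = 0*(1 + f) = 0)
((74/(-55) + 25/2) + G(5))*59 = ((74/(-55) + 25/2) + 0)*59 = ((74*(-1/55) + 25*(½)) + 0)*59 = ((-74/55 + 25/2) + 0)*59 = (1227/110 + 0)*59 = (1227/110)*59 = 72393/110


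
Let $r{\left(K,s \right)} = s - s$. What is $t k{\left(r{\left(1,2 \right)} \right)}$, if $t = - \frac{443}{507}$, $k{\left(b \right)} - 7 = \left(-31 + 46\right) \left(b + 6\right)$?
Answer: $- \frac{42971}{507} \approx -84.755$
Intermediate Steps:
$r{\left(K,s \right)} = 0$
$k{\left(b \right)} = 97 + 15 b$ ($k{\left(b \right)} = 7 + \left(-31 + 46\right) \left(b + 6\right) = 7 + 15 \left(6 + b\right) = 7 + \left(90 + 15 b\right) = 97 + 15 b$)
$t = - \frac{443}{507}$ ($t = \left(-443\right) \frac{1}{507} = - \frac{443}{507} \approx -0.87377$)
$t k{\left(r{\left(1,2 \right)} \right)} = - \frac{443 \left(97 + 15 \cdot 0\right)}{507} = - \frac{443 \left(97 + 0\right)}{507} = \left(- \frac{443}{507}\right) 97 = - \frac{42971}{507}$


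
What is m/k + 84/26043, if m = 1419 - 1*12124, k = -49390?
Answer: 18862605/85750918 ≈ 0.21997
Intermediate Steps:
m = -10705 (m = 1419 - 12124 = -10705)
m/k + 84/26043 = -10705/(-49390) + 84/26043 = -10705*(-1/49390) + 84*(1/26043) = 2141/9878 + 28/8681 = 18862605/85750918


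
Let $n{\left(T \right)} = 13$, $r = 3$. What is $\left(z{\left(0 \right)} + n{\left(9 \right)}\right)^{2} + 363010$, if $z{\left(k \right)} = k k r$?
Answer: $363179$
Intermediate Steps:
$z{\left(k \right)} = 3 k^{2}$ ($z{\left(k \right)} = k k 3 = k^{2} \cdot 3 = 3 k^{2}$)
$\left(z{\left(0 \right)} + n{\left(9 \right)}\right)^{2} + 363010 = \left(3 \cdot 0^{2} + 13\right)^{2} + 363010 = \left(3 \cdot 0 + 13\right)^{2} + 363010 = \left(0 + 13\right)^{2} + 363010 = 13^{2} + 363010 = 169 + 363010 = 363179$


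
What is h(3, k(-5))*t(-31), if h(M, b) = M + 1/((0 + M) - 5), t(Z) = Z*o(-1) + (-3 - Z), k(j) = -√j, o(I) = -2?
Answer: 225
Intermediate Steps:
t(Z) = -3 - 3*Z (t(Z) = Z*(-2) + (-3 - Z) = -2*Z + (-3 - Z) = -3 - 3*Z)
h(M, b) = M + 1/(-5 + M) (h(M, b) = M + 1/(M - 5) = M + 1/(-5 + M))
h(3, k(-5))*t(-31) = ((1 + 3² - 5*3)/(-5 + 3))*(-3 - 3*(-31)) = ((1 + 9 - 15)/(-2))*(-3 + 93) = -½*(-5)*90 = (5/2)*90 = 225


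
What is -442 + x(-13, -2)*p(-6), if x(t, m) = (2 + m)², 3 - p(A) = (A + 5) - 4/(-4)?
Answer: -442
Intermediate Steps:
p(A) = -3 - A (p(A) = 3 - ((A + 5) - 4/(-4)) = 3 - ((5 + A) - 4*(-¼)) = 3 - ((5 + A) + 1) = 3 - (6 + A) = 3 + (-6 - A) = -3 - A)
-442 + x(-13, -2)*p(-6) = -442 + (2 - 2)²*(-3 - 1*(-6)) = -442 + 0²*(-3 + 6) = -442 + 0*3 = -442 + 0 = -442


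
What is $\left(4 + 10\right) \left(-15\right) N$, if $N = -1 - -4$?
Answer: $-630$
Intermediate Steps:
$N = 3$ ($N = -1 + 4 = 3$)
$\left(4 + 10\right) \left(-15\right) N = \left(4 + 10\right) \left(-15\right) 3 = 14 \left(-15\right) 3 = \left(-210\right) 3 = -630$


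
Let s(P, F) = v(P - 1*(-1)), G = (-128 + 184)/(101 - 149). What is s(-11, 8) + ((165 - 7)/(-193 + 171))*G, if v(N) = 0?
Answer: 553/66 ≈ 8.3788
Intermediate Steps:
G = -7/6 (G = 56/(-48) = 56*(-1/48) = -7/6 ≈ -1.1667)
s(P, F) = 0
s(-11, 8) + ((165 - 7)/(-193 + 171))*G = 0 + ((165 - 7)/(-193 + 171))*(-7/6) = 0 + (158/(-22))*(-7/6) = 0 + (158*(-1/22))*(-7/6) = 0 - 79/11*(-7/6) = 0 + 553/66 = 553/66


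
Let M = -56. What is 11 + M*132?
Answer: -7381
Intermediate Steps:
11 + M*132 = 11 - 56*132 = 11 - 7392 = -7381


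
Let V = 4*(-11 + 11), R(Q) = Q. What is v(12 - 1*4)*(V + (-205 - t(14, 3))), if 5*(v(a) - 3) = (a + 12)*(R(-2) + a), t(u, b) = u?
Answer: -5913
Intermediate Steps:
v(a) = 3 + (-2 + a)*(12 + a)/5 (v(a) = 3 + ((a + 12)*(-2 + a))/5 = 3 + ((12 + a)*(-2 + a))/5 = 3 + ((-2 + a)*(12 + a))/5 = 3 + (-2 + a)*(12 + a)/5)
V = 0 (V = 4*0 = 0)
v(12 - 1*4)*(V + (-205 - t(14, 3))) = (-9/5 + 2*(12 - 1*4) + (12 - 1*4)²/5)*(0 + (-205 - 1*14)) = (-9/5 + 2*(12 - 4) + (12 - 4)²/5)*(0 + (-205 - 14)) = (-9/5 + 2*8 + (⅕)*8²)*(0 - 219) = (-9/5 + 16 + (⅕)*64)*(-219) = (-9/5 + 16 + 64/5)*(-219) = 27*(-219) = -5913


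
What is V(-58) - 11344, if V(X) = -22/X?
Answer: -328965/29 ≈ -11344.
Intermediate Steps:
V(-58) - 11344 = -22/(-58) - 11344 = -22*(-1/58) - 11344 = 11/29 - 11344 = -328965/29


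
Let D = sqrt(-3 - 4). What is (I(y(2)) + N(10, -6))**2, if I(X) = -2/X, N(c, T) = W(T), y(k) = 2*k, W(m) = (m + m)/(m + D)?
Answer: (-36*sqrt(7) + 317*I)/(4*(12*sqrt(7) + 29*I)) ≈ 0.8341 + 1.7343*I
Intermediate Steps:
D = I*sqrt(7) (D = sqrt(-7) = I*sqrt(7) ≈ 2.6458*I)
W(m) = 2*m/(m + I*sqrt(7)) (W(m) = (m + m)/(m + I*sqrt(7)) = (2*m)/(m + I*sqrt(7)) = 2*m/(m + I*sqrt(7)))
N(c, T) = 2*T/(T + I*sqrt(7))
(I(y(2)) + N(10, -6))**2 = (-2/(2*2) + 2*(-6)/(-6 + I*sqrt(7)))**2 = (-2/4 - 12/(-6 + I*sqrt(7)))**2 = (-2*1/4 - 12/(-6 + I*sqrt(7)))**2 = (-1/2 - 12/(-6 + I*sqrt(7)))**2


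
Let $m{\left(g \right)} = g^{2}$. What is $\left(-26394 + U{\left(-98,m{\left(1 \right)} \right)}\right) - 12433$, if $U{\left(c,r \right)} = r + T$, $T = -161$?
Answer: $-38987$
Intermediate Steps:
$U{\left(c,r \right)} = -161 + r$ ($U{\left(c,r \right)} = r - 161 = -161 + r$)
$\left(-26394 + U{\left(-98,m{\left(1 \right)} \right)}\right) - 12433 = \left(-26394 - \left(161 - 1^{2}\right)\right) - 12433 = \left(-26394 + \left(-161 + 1\right)\right) - 12433 = \left(-26394 - 160\right) - 12433 = -26554 - 12433 = -38987$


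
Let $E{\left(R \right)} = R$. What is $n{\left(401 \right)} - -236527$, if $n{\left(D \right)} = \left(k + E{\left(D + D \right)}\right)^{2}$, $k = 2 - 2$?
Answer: $879731$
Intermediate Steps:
$k = 0$
$n{\left(D \right)} = 4 D^{2}$ ($n{\left(D \right)} = \left(0 + \left(D + D\right)\right)^{2} = \left(0 + 2 D\right)^{2} = \left(2 D\right)^{2} = 4 D^{2}$)
$n{\left(401 \right)} - -236527 = 4 \cdot 401^{2} - -236527 = 4 \cdot 160801 + 236527 = 643204 + 236527 = 879731$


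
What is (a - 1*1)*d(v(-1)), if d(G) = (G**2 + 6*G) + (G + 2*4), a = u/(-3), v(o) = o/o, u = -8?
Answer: 80/3 ≈ 26.667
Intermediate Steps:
v(o) = 1
a = 8/3 (a = -8/(-3) = -8*(-1/3) = 8/3 ≈ 2.6667)
d(G) = 8 + G**2 + 7*G (d(G) = (G**2 + 6*G) + (G + 8) = (G**2 + 6*G) + (8 + G) = 8 + G**2 + 7*G)
(a - 1*1)*d(v(-1)) = (8/3 - 1*1)*(8 + 1**2 + 7*1) = (8/3 - 1)*(8 + 1 + 7) = (5/3)*16 = 80/3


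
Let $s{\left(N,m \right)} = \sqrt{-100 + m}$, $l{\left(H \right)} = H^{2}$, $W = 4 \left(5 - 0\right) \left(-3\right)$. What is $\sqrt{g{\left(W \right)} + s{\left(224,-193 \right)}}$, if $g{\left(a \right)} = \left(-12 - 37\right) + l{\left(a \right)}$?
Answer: $\sqrt{3551 + i \sqrt{293}} \approx 59.59 + 0.1436 i$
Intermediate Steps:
$W = -60$ ($W = 4 \left(5 + 0\right) \left(-3\right) = 4 \cdot 5 \left(-3\right) = 20 \left(-3\right) = -60$)
$g{\left(a \right)} = -49 + a^{2}$ ($g{\left(a \right)} = \left(-12 - 37\right) + a^{2} = -49 + a^{2}$)
$\sqrt{g{\left(W \right)} + s{\left(224,-193 \right)}} = \sqrt{\left(-49 + \left(-60\right)^{2}\right) + \sqrt{-100 - 193}} = \sqrt{\left(-49 + 3600\right) + \sqrt{-293}} = \sqrt{3551 + i \sqrt{293}}$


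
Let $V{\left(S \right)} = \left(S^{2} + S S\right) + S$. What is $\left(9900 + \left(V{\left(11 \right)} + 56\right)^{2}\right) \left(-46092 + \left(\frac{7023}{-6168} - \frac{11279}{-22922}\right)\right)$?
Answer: $- \frac{114456268661182641}{23563816} \approx -4.8573 \cdot 10^{9}$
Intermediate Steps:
$V{\left(S \right)} = S + 2 S^{2}$ ($V{\left(S \right)} = \left(S^{2} + S^{2}\right) + S = 2 S^{2} + S = S + 2 S^{2}$)
$\left(9900 + \left(V{\left(11 \right)} + 56\right)^{2}\right) \left(-46092 + \left(\frac{7023}{-6168} - \frac{11279}{-22922}\right)\right) = \left(9900 + \left(11 \left(1 + 2 \cdot 11\right) + 56\right)^{2}\right) \left(-46092 + \left(\frac{7023}{-6168} - \frac{11279}{-22922}\right)\right) = \left(9900 + \left(11 \left(1 + 22\right) + 56\right)^{2}\right) \left(-46092 + \left(7023 \left(- \frac{1}{6168}\right) - - \frac{11279}{22922}\right)\right) = \left(9900 + \left(11 \cdot 23 + 56\right)^{2}\right) \left(-46092 + \left(- \frac{2341}{2056} + \frac{11279}{22922}\right)\right) = \left(9900 + \left(253 + 56\right)^{2}\right) \left(-46092 - \frac{15235389}{23563816}\right) = \left(9900 + 309^{2}\right) \left(- \frac{1086118642461}{23563816}\right) = \left(9900 + 95481\right) \left(- \frac{1086118642461}{23563816}\right) = 105381 \left(- \frac{1086118642461}{23563816}\right) = - \frac{114456268661182641}{23563816}$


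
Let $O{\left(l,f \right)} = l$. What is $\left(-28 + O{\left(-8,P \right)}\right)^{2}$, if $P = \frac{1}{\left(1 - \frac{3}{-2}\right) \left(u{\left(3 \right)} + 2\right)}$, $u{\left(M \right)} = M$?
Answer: $1296$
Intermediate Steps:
$P = \frac{2}{25}$ ($P = \frac{1}{\left(1 - \frac{3}{-2}\right) \left(3 + 2\right)} = \frac{1}{\left(1 - - \frac{3}{2}\right) 5} = \frac{1}{\left(1 + \frac{3}{2}\right) 5} = \frac{1}{\frac{5}{2} \cdot 5} = \frac{1}{\frac{25}{2}} = \frac{2}{25} \approx 0.08$)
$\left(-28 + O{\left(-8,P \right)}\right)^{2} = \left(-28 - 8\right)^{2} = \left(-36\right)^{2} = 1296$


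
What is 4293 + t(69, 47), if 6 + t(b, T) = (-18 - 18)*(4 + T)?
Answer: 2451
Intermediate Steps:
t(b, T) = -150 - 36*T (t(b, T) = -6 + (-18 - 18)*(4 + T) = -6 - 36*(4 + T) = -6 + (-144 - 36*T) = -150 - 36*T)
4293 + t(69, 47) = 4293 + (-150 - 36*47) = 4293 + (-150 - 1692) = 4293 - 1842 = 2451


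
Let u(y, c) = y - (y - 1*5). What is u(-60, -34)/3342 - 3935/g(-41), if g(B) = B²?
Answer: -13142365/5617902 ≈ -2.3394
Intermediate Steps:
u(y, c) = 5 (u(y, c) = y - (y - 5) = y - (-5 + y) = y + (5 - y) = 5)
u(-60, -34)/3342 - 3935/g(-41) = 5/3342 - 3935/((-41)²) = 5*(1/3342) - 3935/1681 = 5/3342 - 3935*1/1681 = 5/3342 - 3935/1681 = -13142365/5617902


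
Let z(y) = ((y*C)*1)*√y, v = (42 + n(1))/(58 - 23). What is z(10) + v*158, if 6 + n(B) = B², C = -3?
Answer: 5846/35 - 30*√10 ≈ 72.160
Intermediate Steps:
n(B) = -6 + B²
v = 37/35 (v = (42 + (-6 + 1²))/(58 - 23) = (42 + (-6 + 1))/35 = (42 - 5)*(1/35) = 37*(1/35) = 37/35 ≈ 1.0571)
z(y) = -3*y^(3/2) (z(y) = ((y*(-3))*1)*√y = (-3*y*1)*√y = (-3*y)*√y = -3*y^(3/2))
z(10) + v*158 = -30*√10 + (37/35)*158 = -30*√10 + 5846/35 = 5846/35 - 30*√10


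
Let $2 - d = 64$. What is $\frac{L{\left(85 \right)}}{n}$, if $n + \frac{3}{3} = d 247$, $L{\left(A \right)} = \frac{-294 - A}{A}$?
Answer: $\frac{379}{1301775} \approx 0.00029114$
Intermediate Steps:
$d = -62$ ($d = 2 - 64 = -62$)
$L{\left(A \right)} = \frac{-294 - A}{A}$
$n = -15315$ ($n = -1 - 15314 = -15315$)
$\frac{L{\left(85 \right)}}{n} = \frac{\frac{1}{85} \left(-294 - 85\right)}{-15315} = \frac{-294 - 85}{85} \left(- \frac{1}{15315}\right) = \frac{1}{85} \left(-379\right) \left(- \frac{1}{15315}\right) = \left(- \frac{379}{85}\right) \left(- \frac{1}{15315}\right) = \frac{379}{1301775}$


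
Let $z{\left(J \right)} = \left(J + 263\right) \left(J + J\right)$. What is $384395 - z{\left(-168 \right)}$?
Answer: $416315$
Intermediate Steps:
$z{\left(J \right)} = 2 J \left(263 + J\right)$ ($z{\left(J \right)} = \left(263 + J\right) 2 J = 2 J \left(263 + J\right)$)
$384395 - z{\left(-168 \right)} = 384395 - 2 \left(-168\right) \left(263 - 168\right) = 384395 - 2 \left(-168\right) 95 = 384395 - -31920 = 384395 + 31920 = 416315$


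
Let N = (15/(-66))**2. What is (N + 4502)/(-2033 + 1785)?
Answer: -2178993/120032 ≈ -18.153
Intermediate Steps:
N = 25/484 (N = (15*(-1/66))**2 = (-5/22)**2 = 25/484 ≈ 0.051653)
(N + 4502)/(-2033 + 1785) = (25/484 + 4502)/(-2033 + 1785) = (2178993/484)/(-248) = (2178993/484)*(-1/248) = -2178993/120032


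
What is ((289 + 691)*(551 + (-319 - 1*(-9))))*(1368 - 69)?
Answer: 306797820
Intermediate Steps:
((289 + 691)*(551 + (-319 - 1*(-9))))*(1368 - 69) = (980*(551 + (-319 + 9)))*1299 = (980*(551 - 310))*1299 = (980*241)*1299 = 236180*1299 = 306797820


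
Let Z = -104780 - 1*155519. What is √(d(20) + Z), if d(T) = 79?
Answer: 2*I*√65055 ≈ 510.12*I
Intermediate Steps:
Z = -260299 (Z = -104780 - 155519 = -260299)
√(d(20) + Z) = √(79 - 260299) = √(-260220) = 2*I*√65055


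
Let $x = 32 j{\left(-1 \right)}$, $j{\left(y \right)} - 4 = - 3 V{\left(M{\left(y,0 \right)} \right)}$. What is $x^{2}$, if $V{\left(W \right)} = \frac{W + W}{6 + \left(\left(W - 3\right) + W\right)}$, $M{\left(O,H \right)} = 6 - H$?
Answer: $\frac{65536}{25} \approx 2621.4$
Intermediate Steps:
$V{\left(W \right)} = \frac{2 W}{3 + 2 W}$ ($V{\left(W \right)} = \frac{2 W}{6 + \left(\left(-3 + W\right) + W\right)} = \frac{2 W}{6 + \left(-3 + 2 W\right)} = \frac{2 W}{3 + 2 W}$)
$j{\left(y \right)} = \frac{8}{5}$ ($j{\left(y \right)} = 4 - 3 \frac{2 \left(6 - 0\right)}{3 + 2 \left(6 - 0\right)} = 4 - 3 \frac{2 \left(6 + 0\right)}{3 + 2 \left(6 + 0\right)} = 4 - 3 \cdot 2 \cdot 6 \frac{1}{3 + 2 \cdot 6} = 4 - 3 \cdot 2 \cdot 6 \frac{1}{3 + 12} = 4 - 3 \cdot 2 \cdot 6 \cdot \frac{1}{15} = 4 - \frac{12}{5} = \frac{8}{5}$)
$x = \frac{256}{5}$ ($x = 32 \cdot \frac{8}{5} = \frac{256}{5} \approx 51.2$)
$x^{2} = \left(\frac{256}{5}\right)^{2} = \frac{65536}{25}$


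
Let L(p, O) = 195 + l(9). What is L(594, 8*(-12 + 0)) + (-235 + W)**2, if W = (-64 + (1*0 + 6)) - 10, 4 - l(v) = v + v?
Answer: 91990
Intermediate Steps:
l(v) = 4 - 2*v (l(v) = 4 - (v + v) = 4 - 2*v)
L(p, O) = 181 (L(p, O) = 195 + (4 - 2*9) = 195 + (4 - 18) = 195 - 14 = 181)
W = -68 (W = (-64 + (0 + 6)) - 10 = (-64 + 6) - 10 = -58 - 10 = -68)
L(594, 8*(-12 + 0)) + (-235 + W)**2 = 181 + (-235 - 68)**2 = 181 + (-303)**2 = 181 + 91809 = 91990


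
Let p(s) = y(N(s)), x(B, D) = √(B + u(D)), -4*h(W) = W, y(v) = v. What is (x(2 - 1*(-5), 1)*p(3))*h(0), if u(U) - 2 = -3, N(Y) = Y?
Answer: 0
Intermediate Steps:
u(U) = -1 (u(U) = 2 - 3 = -1)
h(W) = -W/4
x(B, D) = √(-1 + B) (x(B, D) = √(B - 1) = √(-1 + B))
p(s) = s
(x(2 - 1*(-5), 1)*p(3))*h(0) = (√(-1 + (2 - 1*(-5)))*3)*(-¼*0) = (√(-1 + (2 + 5))*3)*0 = (√(-1 + 7)*3)*0 = (√6*3)*0 = (3*√6)*0 = 0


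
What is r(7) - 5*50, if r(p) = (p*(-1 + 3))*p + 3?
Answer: -149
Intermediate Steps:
r(p) = 3 + 2*p² (r(p) = (p*2)*p + 3 = (2*p)*p + 3 = 2*p² + 3 = 3 + 2*p²)
r(7) - 5*50 = (3 + 2*7²) - 5*50 = (3 + 2*49) - 250 = (3 + 98) - 250 = 101 - 250 = -149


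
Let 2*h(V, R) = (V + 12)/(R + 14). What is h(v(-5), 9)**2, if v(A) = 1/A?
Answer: 3481/52900 ≈ 0.065803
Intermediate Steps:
h(V, R) = (12 + V)/(2*(14 + R)) (h(V, R) = ((V + 12)/(R + 14))/2 = ((12 + V)/(14 + R))/2 = (12 + V)/(2*(14 + R)))
h(v(-5), 9)**2 = ((12 + 1/(-5))/(2*(14 + 9)))**2 = ((1/2)*(12 - 1/5)/23)**2 = ((1/2)*(1/23)*(59/5))**2 = (59/230)**2 = 3481/52900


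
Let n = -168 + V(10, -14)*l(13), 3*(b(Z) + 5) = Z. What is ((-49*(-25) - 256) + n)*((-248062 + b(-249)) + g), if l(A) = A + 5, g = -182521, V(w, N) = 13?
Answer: -445744485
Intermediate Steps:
b(Z) = -5 + Z/3
l(A) = 5 + A
n = 66 (n = -168 + 13*(5 + 13) = -168 + 13*18 = -168 + 234 = 66)
((-49*(-25) - 256) + n)*((-248062 + b(-249)) + g) = ((-49*(-25) - 256) + 66)*((-248062 + (-5 + (1/3)*(-249))) - 182521) = ((1225 - 256) + 66)*((-248062 + (-5 - 83)) - 182521) = (969 + 66)*((-248062 - 88) - 182521) = 1035*(-248150 - 182521) = 1035*(-430671) = -445744485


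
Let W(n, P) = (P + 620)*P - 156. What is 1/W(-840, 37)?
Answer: 1/24153 ≈ 4.1403e-5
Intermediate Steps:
W(n, P) = -156 + P*(620 + P) (W(n, P) = (620 + P)*P - 156 = P*(620 + P) - 156 = -156 + P*(620 + P))
1/W(-840, 37) = 1/(-156 + 37**2 + 620*37) = 1/(-156 + 1369 + 22940) = 1/24153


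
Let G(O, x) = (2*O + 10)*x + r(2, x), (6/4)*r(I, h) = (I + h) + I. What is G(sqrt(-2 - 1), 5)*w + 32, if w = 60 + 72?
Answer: 7424 + 1320*I*sqrt(3) ≈ 7424.0 + 2286.3*I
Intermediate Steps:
w = 132
r(I, h) = 2*h/3 + 4*I/3 (r(I, h) = 2*((I + h) + I)/3 = 2*(h + 2*I)/3 = 2*h/3 + 4*I/3)
G(O, x) = 8/3 + 2*x/3 + x*(10 + 2*O) (G(O, x) = (2*O + 10)*x + (2*x/3 + (4/3)*2) = (10 + 2*O)*x + (2*x/3 + 8/3) = x*(10 + 2*O) + (8/3 + 2*x/3) = 8/3 + 2*x/3 + x*(10 + 2*O))
G(sqrt(-2 - 1), 5)*w + 32 = (8/3 + (32/3)*5 + 2*sqrt(-2 - 1)*5)*132 + 32 = (8/3 + 160/3 + 2*sqrt(-3)*5)*132 + 32 = (8/3 + 160/3 + 2*(I*sqrt(3))*5)*132 + 32 = (8/3 + 160/3 + 10*I*sqrt(3))*132 + 32 = (56 + 10*I*sqrt(3))*132 + 32 = (7392 + 1320*I*sqrt(3)) + 32 = 7424 + 1320*I*sqrt(3)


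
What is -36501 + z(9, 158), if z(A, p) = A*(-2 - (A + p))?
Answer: -38022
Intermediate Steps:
z(A, p) = A*(-2 - A - p) (z(A, p) = A*(-2 + (-A - p)) = A*(-2 - A - p))
-36501 + z(9, 158) = -36501 - 1*9*(2 + 9 + 158) = -36501 - 1*9*169 = -36501 - 1521 = -38022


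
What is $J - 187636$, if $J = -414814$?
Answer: $-602450$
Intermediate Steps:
$J - 187636 = -414814 - 187636 = -602450$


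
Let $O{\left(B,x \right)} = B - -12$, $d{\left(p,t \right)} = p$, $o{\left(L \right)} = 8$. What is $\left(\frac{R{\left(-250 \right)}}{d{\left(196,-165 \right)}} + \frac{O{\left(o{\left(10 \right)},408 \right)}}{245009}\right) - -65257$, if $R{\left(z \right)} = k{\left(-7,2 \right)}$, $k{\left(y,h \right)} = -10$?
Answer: $\frac{1566876903589}{24010882} \approx 65257.0$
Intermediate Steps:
$R{\left(z \right)} = -10$
$O{\left(B,x \right)} = 12 + B$ ($O{\left(B,x \right)} = B + 12 = 12 + B$)
$\left(\frac{R{\left(-250 \right)}}{d{\left(196,-165 \right)}} + \frac{O{\left(o{\left(10 \right)},408 \right)}}{245009}\right) - -65257 = \left(- \frac{10}{196} + \frac{12 + 8}{245009}\right) - -65257 = \left(\left(-10\right) \frac{1}{196} + 20 \cdot \frac{1}{245009}\right) + 65257 = \left(- \frac{5}{98} + \frac{20}{245009}\right) + 65257 = - \frac{1223085}{24010882} + 65257 = \frac{1566876903589}{24010882}$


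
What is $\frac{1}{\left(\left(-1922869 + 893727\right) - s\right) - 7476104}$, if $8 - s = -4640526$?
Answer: $- \frac{1}{13145780} \approx -7.607 \cdot 10^{-8}$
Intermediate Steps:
$s = 4640534$ ($s = 8 - -4640526 = 8 + 4640526 = 4640534$)
$\frac{1}{\left(\left(-1922869 + 893727\right) - s\right) - 7476104} = \frac{1}{\left(\left(-1922869 + 893727\right) - 4640534\right) - 7476104} = \frac{1}{\left(-1029142 - 4640534\right) - 7476104} = \frac{1}{-5669676 - 7476104} = \frac{1}{-13145780} = - \frac{1}{13145780}$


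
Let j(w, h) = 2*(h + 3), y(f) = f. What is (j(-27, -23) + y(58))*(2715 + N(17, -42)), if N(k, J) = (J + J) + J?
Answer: 46602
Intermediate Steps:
N(k, J) = 3*J (N(k, J) = 2*J + J = 3*J)
j(w, h) = 6 + 2*h (j(w, h) = 2*(3 + h) = 6 + 2*h)
(j(-27, -23) + y(58))*(2715 + N(17, -42)) = ((6 + 2*(-23)) + 58)*(2715 + 3*(-42)) = ((6 - 46) + 58)*(2715 - 126) = (-40 + 58)*2589 = 18*2589 = 46602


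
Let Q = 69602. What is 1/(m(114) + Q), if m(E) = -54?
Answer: 1/69548 ≈ 1.4379e-5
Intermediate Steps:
1/(m(114) + Q) = 1/(-54 + 69602) = 1/69548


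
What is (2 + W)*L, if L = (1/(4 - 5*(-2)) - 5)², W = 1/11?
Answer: 109503/2156 ≈ 50.790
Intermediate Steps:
W = 1/11 ≈ 0.090909
L = 4761/196 (L = (1/(4 + 10) - 5)² = (1/14 - 5)² = (-69/14)² = 4761/196 ≈ 24.291)
(2 + W)*L = (2 + 1/11)*(4761/196) = (23/11)*(4761/196) = 109503/2156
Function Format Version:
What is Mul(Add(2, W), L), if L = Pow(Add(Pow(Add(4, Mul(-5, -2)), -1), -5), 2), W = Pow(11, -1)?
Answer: Rational(109503, 2156) ≈ 50.790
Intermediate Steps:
W = Rational(1, 11) ≈ 0.090909
L = Rational(4761, 196) (L = Pow(Add(Pow(Add(4, 10), -1), -5), 2) = Pow(Add(Pow(14, -1), -5), 2) = Pow(Add(Rational(1, 14), -5), 2) = Pow(Rational(-69, 14), 2) = Rational(4761, 196) ≈ 24.291)
Mul(Add(2, W), L) = Mul(Add(2, Rational(1, 11)), Rational(4761, 196)) = Mul(Rational(23, 11), Rational(4761, 196)) = Rational(109503, 2156)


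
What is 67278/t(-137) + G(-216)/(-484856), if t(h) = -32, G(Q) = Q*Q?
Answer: -2038852185/969712 ≈ -2102.5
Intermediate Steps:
G(Q) = Q²
67278/t(-137) + G(-216)/(-484856) = 67278/(-32) + (-216)²/(-484856) = 67278*(-1/32) + 46656*(-1/484856) = -33639/16 - 5832/60607 = -2038852185/969712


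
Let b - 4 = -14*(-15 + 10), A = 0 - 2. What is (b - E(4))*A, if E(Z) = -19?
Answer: -186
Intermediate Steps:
A = -2
b = 74 (b = 4 - 14*(-15 + 10) = 4 - 14*(-5) = 4 + 70 = 74)
(b - E(4))*A = (74 - 1*(-19))*(-2) = (74 + 19)*(-2) = 93*(-2) = -186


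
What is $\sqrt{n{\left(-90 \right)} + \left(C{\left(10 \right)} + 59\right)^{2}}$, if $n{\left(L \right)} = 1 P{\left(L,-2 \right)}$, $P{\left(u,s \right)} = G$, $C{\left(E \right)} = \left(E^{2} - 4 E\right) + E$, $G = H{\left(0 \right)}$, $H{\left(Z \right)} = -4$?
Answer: $\sqrt{16637} \approx 128.98$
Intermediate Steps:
$G = -4$
$C{\left(E \right)} = E^{2} - 3 E$
$P{\left(u,s \right)} = -4$
$n{\left(L \right)} = -4$ ($n{\left(L \right)} = 1 \left(-4\right) = -4$)
$\sqrt{n{\left(-90 \right)} + \left(C{\left(10 \right)} + 59\right)^{2}} = \sqrt{-4 + \left(10 \left(-3 + 10\right) + 59\right)^{2}} = \sqrt{-4 + \left(10 \cdot 7 + 59\right)^{2}} = \sqrt{-4 + \left(70 + 59\right)^{2}} = \sqrt{-4 + 129^{2}} = \sqrt{-4 + 16641} = \sqrt{16637}$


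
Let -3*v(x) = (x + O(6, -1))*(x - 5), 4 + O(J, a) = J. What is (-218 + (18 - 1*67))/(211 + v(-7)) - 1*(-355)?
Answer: 67538/191 ≈ 353.60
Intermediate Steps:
O(J, a) = -4 + J
v(x) = -(-5 + x)*(2 + x)/3 (v(x) = -(x + (-4 + 6))*(x - 5)/3 = -(x + 2)*(-5 + x)/3 = -(2 + x)*(-5 + x)/3 = -(-5 + x)*(2 + x)/3)
(-218 + (18 - 1*67))/(211 + v(-7)) - 1*(-355) = (-218 + (18 - 1*67))/(211 + (10/3 - 7 - ⅓*(-7)²)) - 1*(-355) = (-218 + (18 - 67))/(211 + (10/3 - 7 - ⅓*49)) + 355 = (-218 - 49)/(211 + (10/3 - 7 - 49/3)) + 355 = -267/(211 - 20) + 355 = -267/191 + 355 = 67538/191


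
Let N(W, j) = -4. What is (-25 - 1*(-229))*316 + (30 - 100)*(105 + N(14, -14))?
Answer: 57394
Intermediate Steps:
(-25 - 1*(-229))*316 + (30 - 100)*(105 + N(14, -14)) = (-25 - 1*(-229))*316 + (30 - 100)*(105 - 4) = (-25 + 229)*316 - 70*101 = 204*316 - 7070 = 64464 - 7070 = 57394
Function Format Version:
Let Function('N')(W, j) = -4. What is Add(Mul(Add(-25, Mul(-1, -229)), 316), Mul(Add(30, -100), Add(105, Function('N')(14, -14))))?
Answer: 57394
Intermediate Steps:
Add(Mul(Add(-25, Mul(-1, -229)), 316), Mul(Add(30, -100), Add(105, Function('N')(14, -14)))) = Add(Mul(Add(-25, Mul(-1, -229)), 316), Mul(Add(30, -100), Add(105, -4))) = Add(Mul(Add(-25, 229), 316), Mul(-70, 101)) = Add(Mul(204, 316), -7070) = Add(64464, -7070) = 57394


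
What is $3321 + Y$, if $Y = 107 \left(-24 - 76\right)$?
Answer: $-7379$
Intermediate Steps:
$Y = -10700$ ($Y = 107 \left(-100\right) = -10700$)
$3321 + Y = 3321 - 10700 = -7379$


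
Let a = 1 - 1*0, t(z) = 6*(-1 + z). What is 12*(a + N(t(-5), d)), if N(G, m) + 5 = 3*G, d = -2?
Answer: -1344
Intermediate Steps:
t(z) = -6 + 6*z
N(G, m) = -5 + 3*G
a = 1 (a = 1 + 0 = 1)
12*(a + N(t(-5), d)) = 12*(1 + (-5 + 3*(-6 + 6*(-5)))) = 12*(1 + (-5 + 3*(-6 - 30))) = 12*(1 + (-5 + 3*(-36))) = 12*(1 + (-5 - 108)) = 12*(1 - 113) = 12*(-112) = -1344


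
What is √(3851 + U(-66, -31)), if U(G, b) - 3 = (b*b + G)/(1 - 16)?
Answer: √34149/3 ≈ 61.598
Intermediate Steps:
U(G, b) = 3 - G/15 - b²/15 (U(G, b) = 3 + (b*b + G)/(1 - 16) = 3 + (b² + G)/(-15) = 3 + (G + b²)*(-1/15) = 3 + (-G/15 - b²/15) = 3 - G/15 - b²/15)
√(3851 + U(-66, -31)) = √(3851 + (3 - 1/15*(-66) - 1/15*(-31)²)) = √(3851 + (3 + 22/5 - 1/15*961)) = √(3851 + (3 + 22/5 - 961/15)) = √(3851 - 170/3) = √(11383/3) = √34149/3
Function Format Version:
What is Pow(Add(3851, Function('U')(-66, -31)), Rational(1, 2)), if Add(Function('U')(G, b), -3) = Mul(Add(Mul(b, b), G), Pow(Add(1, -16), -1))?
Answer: Mul(Rational(1, 3), Pow(34149, Rational(1, 2))) ≈ 61.598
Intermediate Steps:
Function('U')(G, b) = Add(3, Mul(Rational(-1, 15), G), Mul(Rational(-1, 15), Pow(b, 2))) (Function('U')(G, b) = Add(3, Mul(Add(Mul(b, b), G), Pow(Add(1, -16), -1))) = Add(3, Mul(Add(Pow(b, 2), G), Pow(-15, -1))) = Add(3, Mul(Add(G, Pow(b, 2)), Rational(-1, 15))) = Add(3, Add(Mul(Rational(-1, 15), G), Mul(Rational(-1, 15), Pow(b, 2)))) = Add(3, Mul(Rational(-1, 15), G), Mul(Rational(-1, 15), Pow(b, 2))))
Pow(Add(3851, Function('U')(-66, -31)), Rational(1, 2)) = Pow(Add(3851, Add(3, Mul(Rational(-1, 15), -66), Mul(Rational(-1, 15), Pow(-31, 2)))), Rational(1, 2)) = Pow(Add(3851, Add(3, Rational(22, 5), Mul(Rational(-1, 15), 961))), Rational(1, 2)) = Pow(Add(3851, Add(3, Rational(22, 5), Rational(-961, 15))), Rational(1, 2)) = Pow(Add(3851, Rational(-170, 3)), Rational(1, 2)) = Pow(Rational(11383, 3), Rational(1, 2)) = Mul(Rational(1, 3), Pow(34149, Rational(1, 2)))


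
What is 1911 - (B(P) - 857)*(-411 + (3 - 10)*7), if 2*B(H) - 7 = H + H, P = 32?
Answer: -375979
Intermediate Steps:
B(H) = 7/2 + H (B(H) = 7/2 + (H + H)/2 = 7/2 + (2*H)/2 = 7/2 + H)
1911 - (B(P) - 857)*(-411 + (3 - 10)*7) = 1911 - ((7/2 + 32) - 857)*(-411 + (3 - 10)*7) = 1911 - (71/2 - 857)*(-411 - 7*7) = 1911 - (-1643)*(-411 - 49)/2 = 1911 - (-1643)*(-460)/2 = 1911 - 1*377890 = 1911 - 377890 = -375979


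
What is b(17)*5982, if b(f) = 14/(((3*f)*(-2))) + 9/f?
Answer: 39880/17 ≈ 2345.9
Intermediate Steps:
b(f) = 20/(3*f) (b(f) = 14/((-6*f)) + 9/f = 14*(-1/(6*f)) + 9/f = -7/(3*f) + 9/f = 20/(3*f))
b(17)*5982 = ((20/3)/17)*5982 = ((20/3)*(1/17))*5982 = (20/51)*5982 = 39880/17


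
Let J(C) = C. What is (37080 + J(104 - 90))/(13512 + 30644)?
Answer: 18547/22078 ≈ 0.84007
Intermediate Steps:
(37080 + J(104 - 90))/(13512 + 30644) = (37080 + (104 - 90))/(13512 + 30644) = (37080 + 14)/44156 = 37094*(1/44156) = 18547/22078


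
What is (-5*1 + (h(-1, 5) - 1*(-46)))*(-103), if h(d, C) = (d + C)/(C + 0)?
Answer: -21527/5 ≈ -4305.4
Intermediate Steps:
h(d, C) = (C + d)/C
(-5*1 + (h(-1, 5) - 1*(-46)))*(-103) = (-5*1 + ((5 - 1)/5 - 1*(-46)))*(-103) = (-5 + ((1/5)*4 + 46))*(-103) = (-5 + (4/5 + 46))*(-103) = (-5 + 234/5)*(-103) = (209/5)*(-103) = -21527/5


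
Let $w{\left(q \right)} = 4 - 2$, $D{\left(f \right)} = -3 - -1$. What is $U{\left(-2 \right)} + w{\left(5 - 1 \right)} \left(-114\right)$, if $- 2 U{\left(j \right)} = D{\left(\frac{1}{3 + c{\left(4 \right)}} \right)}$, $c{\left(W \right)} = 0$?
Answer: $-227$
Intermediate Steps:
$D{\left(f \right)} = -2$ ($D{\left(f \right)} = -3 + 1 = -2$)
$U{\left(j \right)} = 1$ ($U{\left(j \right)} = \left(- \frac{1}{2}\right) \left(-2\right) = 1$)
$w{\left(q \right)} = 2$ ($w{\left(q \right)} = 4 - 2 = 2$)
$U{\left(-2 \right)} + w{\left(5 - 1 \right)} \left(-114\right) = 1 + 2 \left(-114\right) = 1 - 228 = -227$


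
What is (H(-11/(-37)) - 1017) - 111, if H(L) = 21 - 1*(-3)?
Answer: -1104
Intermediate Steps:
H(L) = 24 (H(L) = 21 + 3 = 24)
(H(-11/(-37)) - 1017) - 111 = (24 - 1017) - 111 = -993 - 111 = -1104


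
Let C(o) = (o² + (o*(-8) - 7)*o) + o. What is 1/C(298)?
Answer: -1/623416 ≈ -1.6041e-6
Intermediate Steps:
C(o) = o + o² + o*(-7 - 8*o) (C(o) = (o² + (-8*o - 7)*o) + o = (o² + (-7 - 8*o)*o) + o = (o² + o*(-7 - 8*o)) + o = o + o² + o*(-7 - 8*o))
1/C(298) = 1/(-1*298*(6 + 7*298)) = 1/(-1*298*(6 + 2086)) = 1/(-1*298*2092) = 1/(-623416) = -1/623416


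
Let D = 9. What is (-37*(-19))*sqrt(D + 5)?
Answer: 703*sqrt(14) ≈ 2630.4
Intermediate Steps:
(-37*(-19))*sqrt(D + 5) = (-37*(-19))*sqrt(9 + 5) = 703*sqrt(14)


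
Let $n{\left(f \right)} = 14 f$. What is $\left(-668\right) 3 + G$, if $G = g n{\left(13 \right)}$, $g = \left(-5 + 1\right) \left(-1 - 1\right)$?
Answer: $-548$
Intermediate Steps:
$g = 8$ ($g = \left(-4\right) \left(-2\right) = 8$)
$G = 1456$ ($G = 8 \cdot 14 \cdot 13 = 8 \cdot 182 = 1456$)
$\left(-668\right) 3 + G = \left(-668\right) 3 + 1456 = -2004 + 1456 = -548$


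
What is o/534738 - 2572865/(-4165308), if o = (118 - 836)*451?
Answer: 4501163071/371224744884 ≈ 0.012125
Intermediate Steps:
o = -323818 (o = -718*451 = -323818)
o/534738 - 2572865/(-4165308) = -323818/534738 - 2572865/(-4165308) = -323818*1/534738 - 2572865*(-1/4165308) = -161909/267369 + 2572865/4165308 = 4501163071/371224744884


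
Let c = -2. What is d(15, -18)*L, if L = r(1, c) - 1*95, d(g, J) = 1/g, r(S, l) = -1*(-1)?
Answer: -94/15 ≈ -6.2667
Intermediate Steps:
r(S, l) = 1
L = -94 (L = 1 - 1*95 = 1 - 95 = -94)
d(15, -18)*L = -94/15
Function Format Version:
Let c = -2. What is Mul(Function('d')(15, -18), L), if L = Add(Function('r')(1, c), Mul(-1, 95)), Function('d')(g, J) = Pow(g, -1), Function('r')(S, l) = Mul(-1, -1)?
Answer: Rational(-94, 15) ≈ -6.2667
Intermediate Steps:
Function('r')(S, l) = 1
L = -94 (L = Add(1, Mul(-1, 95)) = Add(1, -95) = -94)
Mul(Function('d')(15, -18), L) = Mul(Pow(15, -1), -94) = Mul(Rational(1, 15), -94) = Rational(-94, 15)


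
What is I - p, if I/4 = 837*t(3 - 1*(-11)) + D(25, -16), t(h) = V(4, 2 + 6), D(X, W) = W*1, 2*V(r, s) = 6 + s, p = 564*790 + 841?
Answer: -423029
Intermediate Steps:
p = 446401 (p = 445560 + 841 = 446401)
V(r, s) = 3 + s/2 (V(r, s) = (6 + s)/2 = 3 + s/2)
D(X, W) = W
t(h) = 7 (t(h) = 3 + (2 + 6)/2 = 3 + (1/2)*8 = 3 + 4 = 7)
I = 23372 (I = 4*(837*7 - 16) = 4*(5859 - 16) = 4*5843 = 23372)
I - p = 23372 - 1*446401 = 23372 - 446401 = -423029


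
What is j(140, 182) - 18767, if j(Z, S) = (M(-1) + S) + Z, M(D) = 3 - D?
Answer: -18441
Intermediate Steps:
j(Z, S) = 4 + S + Z (j(Z, S) = ((3 - 1*(-1)) + S) + Z = ((3 + 1) + S) + Z = (4 + S) + Z = 4 + S + Z)
j(140, 182) - 18767 = (4 + 182 + 140) - 18767 = 326 - 18767 = -18441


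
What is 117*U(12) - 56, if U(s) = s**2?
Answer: 16792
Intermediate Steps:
117*U(12) - 56 = 117*12**2 - 56 = 117*144 - 56 = 16848 - 56 = 16792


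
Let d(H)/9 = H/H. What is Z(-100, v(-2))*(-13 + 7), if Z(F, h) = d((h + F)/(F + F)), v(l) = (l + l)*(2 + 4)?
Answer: -54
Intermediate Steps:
v(l) = 12*l (v(l) = (2*l)*6 = 12*l)
d(H) = 9 (d(H) = 9*(H/H) = 9*1 = 9)
Z(F, h) = 9
Z(-100, v(-2))*(-13 + 7) = 9*(-13 + 7) = 9*(-6) = -54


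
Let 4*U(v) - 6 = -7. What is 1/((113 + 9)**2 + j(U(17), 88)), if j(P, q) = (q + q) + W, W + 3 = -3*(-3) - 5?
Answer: 1/15061 ≈ 6.6397e-5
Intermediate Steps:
U(v) = -1/4 (U(v) = 3/2 + (1/4)*(-7) = 3/2 - 7/4 = -1/4)
W = 1 (W = -3 + (-3*(-3) - 5) = -3 + (9 - 5) = -3 + 4 = 1)
j(P, q) = 1 + 2*q (j(P, q) = (q + q) + 1 = 2*q + 1 = 1 + 2*q)
1/((113 + 9)**2 + j(U(17), 88)) = 1/((113 + 9)**2 + (1 + 2*88)) = 1/(122**2 + (1 + 176)) = 1/(14884 + 177) = 1/15061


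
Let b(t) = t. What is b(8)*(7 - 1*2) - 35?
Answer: 5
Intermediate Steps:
b(8)*(7 - 1*2) - 35 = 8*(7 - 1*2) - 35 = 8*(7 - 2) - 35 = 8*5 - 35 = 40 - 35 = 5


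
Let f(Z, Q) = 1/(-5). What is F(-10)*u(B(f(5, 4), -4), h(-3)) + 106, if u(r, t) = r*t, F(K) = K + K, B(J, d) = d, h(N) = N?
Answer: -134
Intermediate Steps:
f(Z, Q) = -⅕
F(K) = 2*K
F(-10)*u(B(f(5, 4), -4), h(-3)) + 106 = (2*(-10))*(-4*(-3)) + 106 = -20*12 + 106 = -240 + 106 = -134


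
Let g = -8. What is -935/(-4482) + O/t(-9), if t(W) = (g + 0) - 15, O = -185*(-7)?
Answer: -5782685/103086 ≈ -56.096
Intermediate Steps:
O = 1295
t(W) = -23 (t(W) = (-8 + 0) - 15 = -8 - 15 = -23)
-935/(-4482) + O/t(-9) = -935/(-4482) + 1295/(-23) = -935*(-1/4482) + 1295*(-1/23) = 935/4482 - 1295/23 = -5782685/103086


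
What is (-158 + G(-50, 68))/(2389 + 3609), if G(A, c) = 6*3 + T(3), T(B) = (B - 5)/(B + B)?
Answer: -421/17994 ≈ -0.023397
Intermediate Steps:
T(B) = (-5 + B)/(2*B) (T(B) = (-5 + B)/((2*B)) = (-5 + B)*(1/(2*B)) = (-5 + B)/(2*B))
G(A, c) = 53/3 (G(A, c) = 6*3 + (½)*(-5 + 3)/3 = 18 + (½)*(⅓)*(-2) = 18 - ⅓ = 53/3)
(-158 + G(-50, 68))/(2389 + 3609) = (-158 + 53/3)/(2389 + 3609) = -421/3/5998 = -421/3*1/5998 = -421/17994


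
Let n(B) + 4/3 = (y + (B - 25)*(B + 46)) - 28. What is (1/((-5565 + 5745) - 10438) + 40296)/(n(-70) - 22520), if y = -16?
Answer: -1240069101/624260848 ≈ -1.9865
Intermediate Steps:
n(B) = -136/3 + (-25 + B)*(46 + B) (n(B) = -4/3 + ((-16 + (B - 25)*(B + 46)) - 28) = -4/3 + ((-16 + (-25 + B)*(46 + B)) - 28) = -4/3 + (-44 + (-25 + B)*(46 + B)) = -136/3 + (-25 + B)*(46 + B))
(1/((-5565 + 5745) - 10438) + 40296)/(n(-70) - 22520) = (1/((-5565 + 5745) - 10438) + 40296)/((-3586/3 + (-70)² + 21*(-70)) - 22520) = (1/(180 - 10438) + 40296)/((-3586/3 + 4900 - 1470) - 22520) = (1/(-10258) + 40296)/(6704/3 - 22520) = (-1/10258 + 40296)/(-60856/3) = (413356367/10258)*(-3/60856) = -1240069101/624260848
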